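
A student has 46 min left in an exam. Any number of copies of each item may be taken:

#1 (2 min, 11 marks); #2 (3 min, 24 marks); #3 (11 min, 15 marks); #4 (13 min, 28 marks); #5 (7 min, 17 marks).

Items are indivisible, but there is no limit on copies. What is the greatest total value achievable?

360 marks

Best value-per-unit is #2 at 24/3, and filling with it alone uses time 15×3=45. No mix of the others beats 15×24 = 360.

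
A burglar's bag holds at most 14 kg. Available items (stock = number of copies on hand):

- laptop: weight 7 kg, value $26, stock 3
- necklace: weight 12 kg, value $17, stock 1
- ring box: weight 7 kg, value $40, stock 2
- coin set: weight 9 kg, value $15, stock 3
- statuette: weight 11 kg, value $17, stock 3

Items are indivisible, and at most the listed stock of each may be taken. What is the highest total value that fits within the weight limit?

Top feasible selections:
- 2×ring box: weight 14, value 80
- 1×laptop + 1×ring box: weight 14, value 66
Best: $80.

$80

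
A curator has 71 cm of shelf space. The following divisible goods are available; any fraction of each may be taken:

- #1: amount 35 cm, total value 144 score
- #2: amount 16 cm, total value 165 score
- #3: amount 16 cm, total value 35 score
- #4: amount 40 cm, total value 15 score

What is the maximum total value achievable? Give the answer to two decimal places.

Take in order of value per unit:
- #2 (165/16 per unit): all 16 → value 165, running total 165.00
- #1 (144/35 per unit): all 35 → value 144, running total 309.00
- #3 (35/16 per unit): all 16 → value 35, running total 344.00
- #4 (15/40 per unit): 4 of 40 → value 4×15/40 = 1.5000, running total 345.50
Total 345.50.

345.50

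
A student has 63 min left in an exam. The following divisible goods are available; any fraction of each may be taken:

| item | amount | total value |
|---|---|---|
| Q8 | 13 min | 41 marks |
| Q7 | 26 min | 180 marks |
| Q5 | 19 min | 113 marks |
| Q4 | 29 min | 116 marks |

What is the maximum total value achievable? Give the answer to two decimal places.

Take in order of value per unit:
- Q7 (180/26 per unit): all 26 → value 180, running total 180.00
- Q5 (113/19 per unit): all 19 → value 113, running total 293.00
- Q4 (116/29 per unit): 18 of 29 → value 18×116/29 = 72.0000, running total 365.00
Total 365.00.

365.00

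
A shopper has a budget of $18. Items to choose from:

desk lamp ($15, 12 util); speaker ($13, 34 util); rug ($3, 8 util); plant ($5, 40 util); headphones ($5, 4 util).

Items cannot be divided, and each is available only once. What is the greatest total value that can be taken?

Check high-value combinations within $18:
- speaker+plant: cost 13+5=18, value 34+40=74
- rug+plant+headphones: cost 3+5+5=13, value 8+40+4=52
- rug+plant: cost 3+5=8, value 8+40=48
Best: 74 util.

74 util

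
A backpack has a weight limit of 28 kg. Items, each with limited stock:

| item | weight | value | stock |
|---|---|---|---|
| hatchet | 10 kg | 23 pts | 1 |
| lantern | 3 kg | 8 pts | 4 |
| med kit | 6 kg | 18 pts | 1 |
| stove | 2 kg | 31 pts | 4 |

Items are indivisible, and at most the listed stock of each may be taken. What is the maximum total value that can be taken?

174 pts

Best selections within weight 28 and stock limits:
- 4×lantern + 1×med kit + 4×stove: weight 26, value 174
- 1×hatchet + 1×lantern + 1×med kit + 4×stove: weight 27, value 173
- 1×hatchet + 3×lantern + 4×stove: weight 27, value 171
Best: 174 pts.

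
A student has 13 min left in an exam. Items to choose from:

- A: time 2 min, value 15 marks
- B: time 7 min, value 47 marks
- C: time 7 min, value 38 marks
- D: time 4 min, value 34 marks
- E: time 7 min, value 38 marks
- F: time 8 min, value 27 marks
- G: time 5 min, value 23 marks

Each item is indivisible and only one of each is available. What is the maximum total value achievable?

This is a 0/1 knapsack; check combinations near the capacity.
- A+B+D: time 2+7+4=13, value 15+47+34=96
- A+C+D: time 2+7+4=13, value 15+38+34=87
- A+D+E: time 2+4+7=13, value 15+34+38=87
- B+D: time 7+4=11, value 47+34=81
Best: 96 marks.

96 marks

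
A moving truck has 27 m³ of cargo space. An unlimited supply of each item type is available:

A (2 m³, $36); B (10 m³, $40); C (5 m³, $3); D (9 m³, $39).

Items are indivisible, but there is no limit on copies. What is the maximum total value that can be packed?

$468

Best value-per-unit is A at 36/2, and filling with it alone uses volume 13×2=26. No mix of the others beats 13×36 = 468.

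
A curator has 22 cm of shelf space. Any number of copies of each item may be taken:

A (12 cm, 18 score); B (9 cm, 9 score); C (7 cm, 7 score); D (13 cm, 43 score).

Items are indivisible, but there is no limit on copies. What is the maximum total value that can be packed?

52 score

Best value-per-unit is D at 43/13; filling with it alone gives 1×43 = 43.
Optimal mix: 1×B + 1×D → length 22, value 52.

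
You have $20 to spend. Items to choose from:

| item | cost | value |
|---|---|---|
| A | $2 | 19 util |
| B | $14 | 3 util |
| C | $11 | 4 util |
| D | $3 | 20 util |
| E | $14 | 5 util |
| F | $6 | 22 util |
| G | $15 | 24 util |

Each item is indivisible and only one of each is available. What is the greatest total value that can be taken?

63 util

This is a 0/1 knapsack; check combinations near the capacity.
- A+D+G: cost 2+3+15=20, value 19+20+24=63
- A+D+F: cost 2+3+6=11, value 19+20+22=61
- C+D+F: cost 11+3+6=20, value 4+20+22=46
- A+C+F: cost 2+11+6=19, value 19+4+22=45
Best: 63 util.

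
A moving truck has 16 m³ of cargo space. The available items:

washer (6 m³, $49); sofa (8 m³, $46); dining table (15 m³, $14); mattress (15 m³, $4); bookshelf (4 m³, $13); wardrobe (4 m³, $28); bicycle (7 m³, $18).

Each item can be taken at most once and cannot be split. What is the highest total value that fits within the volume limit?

This is a 0/1 knapsack; check combinations near the capacity.
- washer+sofa: volume 6+8=14, value 49+46=95
- washer+bookshelf+wardrobe: volume 6+4+4=14, value 49+13+28=90
- sofa+bookshelf+wardrobe: volume 8+4+4=16, value 46+13+28=87
Best: $95.

$95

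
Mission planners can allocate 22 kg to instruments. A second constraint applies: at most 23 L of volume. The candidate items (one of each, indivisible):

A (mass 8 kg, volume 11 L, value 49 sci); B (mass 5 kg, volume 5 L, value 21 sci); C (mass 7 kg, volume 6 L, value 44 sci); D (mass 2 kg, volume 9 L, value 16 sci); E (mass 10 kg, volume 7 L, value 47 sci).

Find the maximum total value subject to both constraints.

Feasible sets respecting both limits:
- A+B+C: mass 20, volume 22, value 114
- B+C+E: mass 22, volume 18, value 112
- C+D+E: mass 19, volume 22, value 107
- A+E: mass 18, volume 18, value 96
Best: 114 sci.

114 sci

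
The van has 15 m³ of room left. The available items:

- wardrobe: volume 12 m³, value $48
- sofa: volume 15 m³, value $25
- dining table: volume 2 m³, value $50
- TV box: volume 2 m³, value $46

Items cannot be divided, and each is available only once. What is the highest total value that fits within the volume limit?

$98

This is a 0/1 knapsack; check combinations near the capacity.
- wardrobe+dining table: volume 12+2=14, value 48+50=98
- dining table+TV box: volume 2+2=4, value 50+46=96
- wardrobe+TV box: volume 12+2=14, value 48+46=94
- dining table: volume 2, value 50
Best: $98.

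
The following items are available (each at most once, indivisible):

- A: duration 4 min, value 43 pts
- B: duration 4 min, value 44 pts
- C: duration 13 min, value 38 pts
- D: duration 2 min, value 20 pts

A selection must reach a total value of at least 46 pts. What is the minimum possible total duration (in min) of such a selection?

Subsets with value ≥ 46, sorted by total duration:
- B+D: duration 6, value 64
- A+D: duration 6, value 63
- A+B: duration 8, value 87
- A+B+D: duration 10, value 107
Minimum duration: 6 min.

6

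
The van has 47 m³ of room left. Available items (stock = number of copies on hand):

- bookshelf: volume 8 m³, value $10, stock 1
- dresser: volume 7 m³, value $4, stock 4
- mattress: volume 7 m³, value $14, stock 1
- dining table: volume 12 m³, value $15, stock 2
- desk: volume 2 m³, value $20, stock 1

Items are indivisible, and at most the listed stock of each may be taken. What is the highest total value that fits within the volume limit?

Best selections within volume 47 and stock limits:
- 1×bookshelf + 1×mattress + 2×dining table + 1×desk: volume 41, value 74
- 2×dresser + 1×mattress + 2×dining table + 1×desk: volume 47, value 72
- 1×dresser + 1×mattress + 2×dining table + 1×desk: volume 40, value 68
- 1×bookshelf + 2×dresser + 1×mattress + 1×dining table + 1×desk: volume 43, value 67
Best: $74.

$74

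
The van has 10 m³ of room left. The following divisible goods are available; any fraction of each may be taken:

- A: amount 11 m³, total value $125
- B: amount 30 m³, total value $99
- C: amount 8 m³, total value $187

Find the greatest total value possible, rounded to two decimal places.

Take in order of value per unit:
- C (187/8 per unit): all 8 → value 187, running total 187.00
- A (125/11 per unit): 2 of 11 → value 2×125/11 = 22.7273, running total 209.73
Total 209.73.

209.73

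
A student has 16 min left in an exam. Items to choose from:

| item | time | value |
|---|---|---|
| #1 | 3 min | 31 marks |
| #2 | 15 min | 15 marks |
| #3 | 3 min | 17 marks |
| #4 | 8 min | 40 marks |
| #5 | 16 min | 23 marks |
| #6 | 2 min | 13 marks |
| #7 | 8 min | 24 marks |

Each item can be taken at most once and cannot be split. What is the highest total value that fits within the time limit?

Check high-value combinations within 16 min:
- #1+#3+#4+#6: time 3+3+8+2=16, value 31+17+40+13=101
- #1+#3+#4: time 3+3+8=14, value 31+17+40=88
- #1+#3+#6+#7: time 3+3+2+8=16, value 31+17+13+24=85
- #1+#4+#6: time 3+8+2=13, value 31+40+13=84
Best: 101 marks.

101 marks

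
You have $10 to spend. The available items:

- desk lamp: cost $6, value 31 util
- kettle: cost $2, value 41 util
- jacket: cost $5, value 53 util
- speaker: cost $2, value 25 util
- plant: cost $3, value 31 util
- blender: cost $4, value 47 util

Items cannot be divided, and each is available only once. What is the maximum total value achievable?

125 util

Check high-value combinations within $10:
- kettle+jacket+plant: cost 2+5+3=10, value 41+53+31=125
- kettle+jacket+speaker: cost 2+5+2=9, value 41+53+25=119
- kettle+plant+blender: cost 2+3+4=9, value 41+31+47=119
- kettle+speaker+blender: cost 2+2+4=8, value 41+25+47=113
- jacket+speaker+plant: cost 5+2+3=10, value 53+25+31=109
Best: 125 util.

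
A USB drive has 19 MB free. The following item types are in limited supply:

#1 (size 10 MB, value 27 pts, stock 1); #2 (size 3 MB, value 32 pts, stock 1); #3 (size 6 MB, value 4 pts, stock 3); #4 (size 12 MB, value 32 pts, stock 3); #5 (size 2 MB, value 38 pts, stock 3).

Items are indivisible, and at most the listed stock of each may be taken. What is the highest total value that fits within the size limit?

173 pts

Best selections within size 19 and stock limits:
- 1×#1 + 1×#2 + 3×#5: size 19, value 173
- 1×#2 + 1×#3 + 3×#5: size 15, value 150
Best: 173 pts.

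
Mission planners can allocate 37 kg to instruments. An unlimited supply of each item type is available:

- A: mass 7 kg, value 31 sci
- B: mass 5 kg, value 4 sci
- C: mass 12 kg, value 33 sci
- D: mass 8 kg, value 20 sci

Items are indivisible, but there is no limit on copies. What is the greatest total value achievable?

155 sci

Best value-per-unit is A at 31/7, and filling with it alone uses mass 5×7=35. No mix of the others beats 5×31 = 155.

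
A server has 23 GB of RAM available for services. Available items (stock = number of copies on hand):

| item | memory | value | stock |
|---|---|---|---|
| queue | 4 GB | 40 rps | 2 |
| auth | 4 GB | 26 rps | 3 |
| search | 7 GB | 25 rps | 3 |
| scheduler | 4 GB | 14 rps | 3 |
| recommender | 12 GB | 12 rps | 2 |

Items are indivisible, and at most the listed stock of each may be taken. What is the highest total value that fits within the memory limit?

158 rps

Top feasible selections:
- 2×queue + 3×auth: memory 20, value 158
- 2×queue + 2×auth + 1×search: memory 23, value 157
Best: 158 rps.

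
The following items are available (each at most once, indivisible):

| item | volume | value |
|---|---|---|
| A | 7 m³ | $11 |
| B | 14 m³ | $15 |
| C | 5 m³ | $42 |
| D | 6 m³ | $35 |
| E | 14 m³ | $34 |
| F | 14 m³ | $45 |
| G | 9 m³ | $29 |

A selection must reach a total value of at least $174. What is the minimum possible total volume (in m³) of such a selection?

Subsets with value ≥ 174, sorted by total volume:
- C+D+E+F+G: volume 48, value 185
- A+C+D+E+F+G: volume 55, value 196
Minimum volume: 48 m³.

48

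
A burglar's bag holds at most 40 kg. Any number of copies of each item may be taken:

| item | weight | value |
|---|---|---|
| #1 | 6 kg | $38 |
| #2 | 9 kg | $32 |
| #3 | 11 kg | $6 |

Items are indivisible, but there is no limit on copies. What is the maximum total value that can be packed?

$228

Best value-per-unit is #1 at 38/6, and filling with it alone uses weight 6×6=36. No mix of the others beats 6×38 = 228.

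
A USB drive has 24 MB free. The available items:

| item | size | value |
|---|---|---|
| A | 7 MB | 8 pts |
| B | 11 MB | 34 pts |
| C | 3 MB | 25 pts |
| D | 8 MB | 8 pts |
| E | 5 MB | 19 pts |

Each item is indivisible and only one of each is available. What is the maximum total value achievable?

Check high-value combinations within 24 MB:
- B+C+E: size 11+3+5=19, value 34+25+19=78
- A+B+C: size 7+11+3=21, value 8+34+25=67
- B+C+D: size 11+3+8=22, value 34+25+8=67
- A+B+E: size 7+11+5=23, value 8+34+19=61
- B+D+E: size 11+8+5=24, value 34+8+19=61
Best: 78 pts.

78 pts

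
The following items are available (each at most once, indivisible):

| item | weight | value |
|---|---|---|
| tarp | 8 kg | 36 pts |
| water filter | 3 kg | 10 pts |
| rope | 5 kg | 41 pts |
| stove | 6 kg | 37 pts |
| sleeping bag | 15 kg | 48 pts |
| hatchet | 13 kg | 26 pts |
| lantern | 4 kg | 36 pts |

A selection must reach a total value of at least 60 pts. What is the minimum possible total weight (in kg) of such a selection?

9

Subsets with value ≥ 60, sorted by total weight:
- rope+lantern: weight 9, value 77
- stove+lantern: weight 10, value 73
Minimum weight: 9 kg.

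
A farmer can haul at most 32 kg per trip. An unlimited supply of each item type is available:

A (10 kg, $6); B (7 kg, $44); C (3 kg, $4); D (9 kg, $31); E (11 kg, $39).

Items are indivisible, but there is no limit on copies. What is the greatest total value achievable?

$180

Best value-per-unit is B at 44/7; filling with it alone gives 4×44 = 176.
Optimal mix: 4×B + 1×C → weight 31, value 180.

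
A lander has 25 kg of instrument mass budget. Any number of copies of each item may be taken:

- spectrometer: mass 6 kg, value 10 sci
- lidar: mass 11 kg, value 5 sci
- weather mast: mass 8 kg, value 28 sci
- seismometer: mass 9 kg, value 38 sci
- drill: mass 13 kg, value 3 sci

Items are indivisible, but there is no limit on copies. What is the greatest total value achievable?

94 sci

Best value-per-unit is seismometer at 38/9; filling with it alone gives 2×38 = 76.
Optimal mix: 2×weather mast + 1×seismometer → mass 25, value 94.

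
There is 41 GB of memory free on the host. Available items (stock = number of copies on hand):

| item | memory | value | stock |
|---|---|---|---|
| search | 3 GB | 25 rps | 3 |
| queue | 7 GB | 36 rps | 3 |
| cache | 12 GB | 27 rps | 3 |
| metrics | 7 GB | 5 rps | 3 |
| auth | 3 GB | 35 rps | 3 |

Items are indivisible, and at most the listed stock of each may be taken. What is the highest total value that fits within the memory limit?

Top feasible selections:
- 3×search + 3×queue + 3×auth: memory 39, value 288
- 2×search + 3×queue + 3×auth: memory 36, value 263
- 3×search + 2×queue + 1×metrics + 3×auth: memory 39, value 257
Best: 288 rps.

288 rps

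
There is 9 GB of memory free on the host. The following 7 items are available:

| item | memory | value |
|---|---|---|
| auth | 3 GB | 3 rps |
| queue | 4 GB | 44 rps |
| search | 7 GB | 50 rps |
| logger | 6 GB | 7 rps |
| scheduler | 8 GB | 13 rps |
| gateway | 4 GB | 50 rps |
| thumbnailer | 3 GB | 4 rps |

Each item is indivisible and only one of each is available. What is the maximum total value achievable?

94 rps

Check high-value combinations within 9 GB:
- queue+gateway: memory 4+4=8, value 44+50=94
- gateway+thumbnailer: memory 4+3=7, value 50+4=54
- auth+gateway: memory 3+4=7, value 3+50=53
- gateway: memory 4, value 50
Best: 94 rps.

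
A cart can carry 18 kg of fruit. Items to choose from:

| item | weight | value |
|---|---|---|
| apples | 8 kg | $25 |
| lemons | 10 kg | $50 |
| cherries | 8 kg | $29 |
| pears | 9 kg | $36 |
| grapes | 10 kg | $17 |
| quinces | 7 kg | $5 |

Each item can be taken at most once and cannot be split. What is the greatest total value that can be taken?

This is a 0/1 knapsack; check combinations near the capacity.
- lemons+cherries: weight 10+8=18, value 50+29=79
- apples+lemons: weight 8+10=18, value 25+50=75
- cherries+pears: weight 8+9=17, value 29+36=65
- apples+pears: weight 8+9=17, value 25+36=61
- lemons+quinces: weight 10+7=17, value 50+5=55
Best: $79.

$79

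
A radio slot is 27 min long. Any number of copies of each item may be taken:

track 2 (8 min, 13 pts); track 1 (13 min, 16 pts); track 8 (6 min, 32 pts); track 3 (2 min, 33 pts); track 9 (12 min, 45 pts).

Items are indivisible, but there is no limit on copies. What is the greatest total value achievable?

429 pts

Best value-per-unit is track 3 at 33/2, and filling with it alone uses duration 13×2=26. No mix of the others beats 13×33 = 429.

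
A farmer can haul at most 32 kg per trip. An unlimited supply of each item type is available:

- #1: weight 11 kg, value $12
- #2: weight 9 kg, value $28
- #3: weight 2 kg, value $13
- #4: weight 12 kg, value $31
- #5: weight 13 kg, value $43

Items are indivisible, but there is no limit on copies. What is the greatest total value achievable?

$208

Best value-per-unit is #3 at 13/2, and filling with it alone uses weight 16×2=32. No mix of the others beats 16×13 = 208.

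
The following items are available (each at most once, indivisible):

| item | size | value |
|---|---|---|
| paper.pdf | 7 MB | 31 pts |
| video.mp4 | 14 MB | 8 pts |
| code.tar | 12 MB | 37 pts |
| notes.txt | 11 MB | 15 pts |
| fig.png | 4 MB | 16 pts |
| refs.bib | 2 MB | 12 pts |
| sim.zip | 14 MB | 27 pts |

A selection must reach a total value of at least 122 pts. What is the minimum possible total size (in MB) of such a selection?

Subsets with value ≥ 122, sorted by total size:
- paper.pdf+code.tar+fig.png+refs.bib+sim.zip: size 39, value 123
- paper.pdf+code.tar+notes.txt+refs.bib+sim.zip: size 46, value 122
- paper.pdf+code.tar+notes.txt+fig.png+sim.zip: size 48, value 126
- paper.pdf+code.tar+notes.txt+fig.png+refs.bib+sim.zip: size 50, value 138
Minimum size: 39 MB.

39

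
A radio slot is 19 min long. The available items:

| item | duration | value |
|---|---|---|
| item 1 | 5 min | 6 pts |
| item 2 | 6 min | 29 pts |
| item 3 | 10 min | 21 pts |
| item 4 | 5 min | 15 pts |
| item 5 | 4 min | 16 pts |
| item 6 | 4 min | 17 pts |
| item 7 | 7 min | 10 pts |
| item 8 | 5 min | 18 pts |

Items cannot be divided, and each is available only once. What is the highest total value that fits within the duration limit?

80 pts

Check high-value combinations within 19 min:
- item 2+item 5+item 6+item 8: duration 6+4+4+5=19, value 29+16+17+18=80
- item 2+item 4+item 5+item 6: duration 6+5+4+4=19, value 29+15+16+17=77
- item 1+item 2+item 5+item 6: duration 5+6+4+4=19, value 6+29+16+17=68
Best: 80 pts.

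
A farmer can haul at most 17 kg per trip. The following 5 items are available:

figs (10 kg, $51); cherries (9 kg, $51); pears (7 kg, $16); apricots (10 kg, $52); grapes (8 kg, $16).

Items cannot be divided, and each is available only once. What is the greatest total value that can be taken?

$68

This is a 0/1 knapsack; check combinations near the capacity.
- pears+apricots: weight 7+10=17, value 16+52=68
- cherries+pears: weight 9+7=16, value 51+16=67
- figs+pears: weight 10+7=17, value 51+16=67
Best: $68.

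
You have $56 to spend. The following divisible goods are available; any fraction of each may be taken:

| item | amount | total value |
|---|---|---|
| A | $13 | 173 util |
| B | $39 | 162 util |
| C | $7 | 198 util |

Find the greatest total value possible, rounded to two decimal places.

Take in order of value per unit:
- C (198/7 per unit): all 7 → value 198, running total 198.00
- A (173/13 per unit): all 13 → value 173, running total 371.00
- B (162/39 per unit): 36 of 39 → value 36×162/39 = 149.5385, running total 520.54
Total 520.54.

520.54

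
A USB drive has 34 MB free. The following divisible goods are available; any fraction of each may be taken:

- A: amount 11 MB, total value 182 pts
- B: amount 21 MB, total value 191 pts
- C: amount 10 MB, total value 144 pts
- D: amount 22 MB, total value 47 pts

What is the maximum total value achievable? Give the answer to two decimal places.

Take in order of value per unit:
- A (182/11 per unit): all 11 → value 182, running total 182.00
- C (144/10 per unit): all 10 → value 144, running total 326.00
- B (191/21 per unit): 13 of 21 → value 13×191/21 = 118.2381, running total 444.24
Total 444.24.

444.24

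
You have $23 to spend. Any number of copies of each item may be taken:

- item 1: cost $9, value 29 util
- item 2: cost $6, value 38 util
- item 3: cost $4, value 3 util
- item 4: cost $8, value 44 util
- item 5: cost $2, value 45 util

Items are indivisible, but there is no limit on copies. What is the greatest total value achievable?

495 util

Best value-per-unit is item 5 at 45/2, and filling with it alone uses cost 11×2=22. No mix of the others beats 11×45 = 495.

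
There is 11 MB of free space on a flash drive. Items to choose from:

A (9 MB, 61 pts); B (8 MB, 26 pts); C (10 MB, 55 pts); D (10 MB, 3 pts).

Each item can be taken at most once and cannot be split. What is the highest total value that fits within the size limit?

61 pts

Check high-value combinations within 11 MB:
- A: size 9, value 61
- C: size 10, value 55
- B: size 8, value 26
- D: size 10, value 3
Best: 61 pts.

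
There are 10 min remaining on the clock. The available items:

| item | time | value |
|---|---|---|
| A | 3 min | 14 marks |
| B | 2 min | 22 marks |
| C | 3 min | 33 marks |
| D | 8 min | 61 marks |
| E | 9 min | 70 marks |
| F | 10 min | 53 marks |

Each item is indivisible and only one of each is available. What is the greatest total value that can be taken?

83 marks

Check high-value combinations within 10 min:
- B+D: time 2+8=10, value 22+61=83
- E: time 9, value 70
- A+B+C: time 3+2+3=8, value 14+22+33=69
Best: 83 marks.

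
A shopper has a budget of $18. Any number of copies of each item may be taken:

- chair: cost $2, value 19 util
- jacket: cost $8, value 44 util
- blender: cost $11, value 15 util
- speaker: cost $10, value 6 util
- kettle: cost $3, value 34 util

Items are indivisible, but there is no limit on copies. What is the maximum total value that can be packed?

Best value-per-unit is kettle at 34/3, and filling with it alone uses cost 6×3=18. No mix of the others beats 6×34 = 204.

204 util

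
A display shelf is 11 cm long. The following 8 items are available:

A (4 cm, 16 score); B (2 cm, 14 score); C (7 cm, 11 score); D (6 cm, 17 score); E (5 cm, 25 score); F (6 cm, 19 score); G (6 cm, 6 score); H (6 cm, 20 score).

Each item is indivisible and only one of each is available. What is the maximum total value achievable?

This is a 0/1 knapsack; check combinations near the capacity.
- A+B+E: length 4+2+5=11, value 16+14+25=55
- E+H: length 5+6=11, value 25+20=45
- E+F: length 5+6=11, value 25+19=44
Best: 55 score.

55 score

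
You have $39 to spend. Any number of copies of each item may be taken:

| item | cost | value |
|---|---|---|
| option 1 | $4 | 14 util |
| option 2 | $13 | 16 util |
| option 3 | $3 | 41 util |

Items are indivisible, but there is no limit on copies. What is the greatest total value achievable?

533 util

Best value-per-unit is option 3 at 41/3, and filling with it alone uses cost 13×3=39. No mix of the others beats 13×41 = 533.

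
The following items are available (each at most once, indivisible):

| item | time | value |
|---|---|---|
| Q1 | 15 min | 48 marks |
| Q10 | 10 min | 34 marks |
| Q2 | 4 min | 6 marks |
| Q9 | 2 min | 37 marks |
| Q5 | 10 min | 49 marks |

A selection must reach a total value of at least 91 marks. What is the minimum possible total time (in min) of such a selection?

Subsets with value ≥ 91, sorted by total time:
- Q2+Q9+Q5: time 16, value 92
- Q1+Q2+Q9: time 21, value 91
- Q10+Q9+Q5: time 22, value 120
Minimum time: 16 min.

16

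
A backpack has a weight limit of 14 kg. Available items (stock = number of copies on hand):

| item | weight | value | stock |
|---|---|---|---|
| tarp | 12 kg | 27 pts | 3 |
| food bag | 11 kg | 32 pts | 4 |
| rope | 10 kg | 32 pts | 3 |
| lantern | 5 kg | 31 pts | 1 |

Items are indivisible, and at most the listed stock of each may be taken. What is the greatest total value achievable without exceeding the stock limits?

32 pts

Best selections within weight 14 and stock limits:
- 1×rope: weight 10, value 32
- 1×food bag: weight 11, value 32
- 1×lantern: weight 5, value 31
Best: 32 pts.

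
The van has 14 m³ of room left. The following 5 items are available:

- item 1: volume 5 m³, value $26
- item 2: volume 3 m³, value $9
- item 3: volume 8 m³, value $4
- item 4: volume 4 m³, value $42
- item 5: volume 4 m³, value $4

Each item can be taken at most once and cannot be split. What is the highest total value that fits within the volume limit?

Check high-value combinations within 14 m³:
- item 1+item 2+item 4: volume 5+3+4=12, value 26+9+42=77
- item 1+item 4+item 5: volume 5+4+4=13, value 26+42+4=72
- item 1+item 4: volume 5+4=9, value 26+42=68
- item 2+item 4+item 5: volume 3+4+4=11, value 9+42+4=55
- item 2+item 4: volume 3+4=7, value 9+42=51
Best: $77.

$77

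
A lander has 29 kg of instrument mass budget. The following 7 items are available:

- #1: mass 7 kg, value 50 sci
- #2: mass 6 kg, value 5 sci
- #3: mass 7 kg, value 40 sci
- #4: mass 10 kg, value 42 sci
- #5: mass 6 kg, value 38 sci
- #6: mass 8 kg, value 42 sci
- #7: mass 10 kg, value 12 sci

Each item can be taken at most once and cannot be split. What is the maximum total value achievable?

170 sci

Check high-value combinations within 29 kg:
- #1+#3+#5+#6: mass 7+7+6+8=28, value 50+40+38+42=170
- #1+#2+#3+#6: mass 7+6+7+8=28, value 50+5+40+42=137
- #1+#2+#5+#6: mass 7+6+6+8=27, value 50+5+38+42=135
- #1+#2+#4+#5: mass 7+6+10+6=29, value 50+5+42+38=135
Best: 170 sci.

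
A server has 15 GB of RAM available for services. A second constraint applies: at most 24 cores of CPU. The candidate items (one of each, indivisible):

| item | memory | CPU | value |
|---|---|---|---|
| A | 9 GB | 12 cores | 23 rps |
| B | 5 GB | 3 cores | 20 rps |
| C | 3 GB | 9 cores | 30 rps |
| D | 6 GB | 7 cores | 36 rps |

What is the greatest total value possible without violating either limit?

Feasible sets respecting both limits:
- B+C+D: memory 14, CPU 19, value 86
- C+D: memory 9, CPU 16, value 66
- A+D: memory 15, CPU 19, value 59
- B+D: memory 11, CPU 10, value 56
Best: 86 rps.

86 rps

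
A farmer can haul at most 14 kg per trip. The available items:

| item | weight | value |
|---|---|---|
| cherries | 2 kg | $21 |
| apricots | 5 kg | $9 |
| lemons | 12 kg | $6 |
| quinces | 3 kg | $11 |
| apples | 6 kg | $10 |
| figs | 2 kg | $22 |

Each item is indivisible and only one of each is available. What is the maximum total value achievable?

Check high-value combinations within 14 kg:
- cherries+quinces+apples+figs: weight 2+3+6+2=13, value 21+11+10+22=64
- cherries+apricots+quinces+figs: weight 2+5+3+2=12, value 21+9+11+22=63
- cherries+quinces+figs: weight 2+3+2=7, value 21+11+22=54
Best: $64.

$64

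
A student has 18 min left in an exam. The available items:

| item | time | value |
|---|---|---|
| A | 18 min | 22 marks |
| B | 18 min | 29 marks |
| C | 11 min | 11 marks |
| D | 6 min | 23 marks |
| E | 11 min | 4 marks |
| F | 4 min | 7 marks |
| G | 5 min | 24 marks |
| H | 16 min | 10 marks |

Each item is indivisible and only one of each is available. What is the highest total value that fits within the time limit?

Check high-value combinations within 18 min:
- D+F+G: time 6+4+5=15, value 23+7+24=54
- D+G: time 6+5=11, value 23+24=47
- C+G: time 11+5=16, value 11+24=35
Best: 54 marks.

54 marks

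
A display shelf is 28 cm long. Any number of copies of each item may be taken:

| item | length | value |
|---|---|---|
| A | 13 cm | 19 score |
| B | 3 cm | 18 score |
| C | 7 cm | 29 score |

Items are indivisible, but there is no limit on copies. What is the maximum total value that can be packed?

162 score

Best value-per-unit is B at 18/3, and filling with it alone uses length 9×3=27. No mix of the others beats 9×18 = 162.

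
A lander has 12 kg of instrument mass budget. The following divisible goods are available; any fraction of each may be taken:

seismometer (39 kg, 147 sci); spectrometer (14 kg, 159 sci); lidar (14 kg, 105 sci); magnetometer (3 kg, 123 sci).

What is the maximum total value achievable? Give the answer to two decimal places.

225.21

Take in order of value per unit:
- magnetometer (123/3 per unit): all 3 → value 123, running total 123.00
- spectrometer (159/14 per unit): 9 of 14 → value 9×159/14 = 102.2143, running total 225.21
Total 225.21.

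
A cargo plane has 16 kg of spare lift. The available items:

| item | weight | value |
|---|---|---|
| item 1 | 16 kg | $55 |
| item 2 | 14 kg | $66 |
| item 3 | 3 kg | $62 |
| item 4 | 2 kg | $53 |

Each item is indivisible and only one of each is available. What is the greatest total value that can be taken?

Check high-value combinations within 16 kg:
- item 2+item 4: weight 14+2=16, value 66+53=119
- item 3+item 4: weight 3+2=5, value 62+53=115
- item 2: weight 14, value 66
- item 3: weight 3, value 62
- item 1: weight 16, value 55
Best: $119.

$119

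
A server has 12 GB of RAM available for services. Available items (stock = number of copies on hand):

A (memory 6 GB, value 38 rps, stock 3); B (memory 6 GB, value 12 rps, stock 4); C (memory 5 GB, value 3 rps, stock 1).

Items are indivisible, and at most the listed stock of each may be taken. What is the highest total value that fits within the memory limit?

Best selections within memory 12 and stock limits:
- 2×A: memory 12, value 76
- 1×A + 1×B: memory 12, value 50
- 1×A + 1×C: memory 11, value 41
- 1×A: memory 6, value 38
Best: 76 rps.

76 rps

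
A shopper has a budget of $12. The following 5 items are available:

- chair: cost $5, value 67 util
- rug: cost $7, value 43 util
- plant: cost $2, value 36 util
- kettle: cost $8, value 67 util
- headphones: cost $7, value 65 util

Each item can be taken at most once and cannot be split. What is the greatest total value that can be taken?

132 util

Check high-value combinations within $12:
- chair+headphones: cost 5+7=12, value 67+65=132
- chair+rug: cost 5+7=12, value 67+43=110
- chair+plant: cost 5+2=7, value 67+36=103
- plant+kettle: cost 2+8=10, value 36+67=103
- plant+headphones: cost 2+7=9, value 36+65=101
Best: 132 util.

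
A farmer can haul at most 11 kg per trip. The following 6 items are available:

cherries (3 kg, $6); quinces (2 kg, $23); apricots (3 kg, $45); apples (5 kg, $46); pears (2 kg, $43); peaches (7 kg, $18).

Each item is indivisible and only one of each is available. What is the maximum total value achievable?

This is a 0/1 knapsack; check combinations near the capacity.
- apricots+apples+pears: weight 3+5+2=10, value 45+46+43=134
- cherries+quinces+apricots+pears: weight 3+2+3+2=10, value 6+23+45+43=117
- quinces+apricots+apples: weight 2+3+5=10, value 23+45+46=114
- quinces+apples+pears: weight 2+5+2=9, value 23+46+43=112
- quinces+apricots+pears: weight 2+3+2=7, value 23+45+43=111
Best: $134.

$134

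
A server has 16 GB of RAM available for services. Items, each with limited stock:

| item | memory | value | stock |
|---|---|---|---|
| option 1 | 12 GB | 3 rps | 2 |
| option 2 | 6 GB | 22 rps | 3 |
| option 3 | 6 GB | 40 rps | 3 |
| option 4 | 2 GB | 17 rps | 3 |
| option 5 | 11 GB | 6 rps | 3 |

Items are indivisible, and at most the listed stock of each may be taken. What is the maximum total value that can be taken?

Best selections within memory 16 and stock limits:
- 2×option 3 + 2×option 4: memory 16, value 114
- 2×option 3 + 1×option 4: memory 14, value 97
Best: 114 rps.

114 rps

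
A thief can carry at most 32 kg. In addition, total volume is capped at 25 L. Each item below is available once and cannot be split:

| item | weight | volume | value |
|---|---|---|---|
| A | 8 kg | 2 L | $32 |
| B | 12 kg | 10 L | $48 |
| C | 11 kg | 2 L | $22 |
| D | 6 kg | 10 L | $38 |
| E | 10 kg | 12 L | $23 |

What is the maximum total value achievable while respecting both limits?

Feasible sets respecting both limits:
- A+B+D: weight 26, volume 22, value 118
- B+C+D: weight 29, volume 22, value 108
- A+B+E: weight 30, volume 24, value 103
- A+B+C: weight 31, volume 14, value 102
Best: $118.

$118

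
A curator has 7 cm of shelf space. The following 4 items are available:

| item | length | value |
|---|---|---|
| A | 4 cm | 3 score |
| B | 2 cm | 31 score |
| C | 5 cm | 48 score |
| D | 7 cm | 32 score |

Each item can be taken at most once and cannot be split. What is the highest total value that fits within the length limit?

Check high-value combinations within 7 cm:
- B+C: length 2+5=7, value 31+48=79
- C: length 5, value 48
- A+B: length 4+2=6, value 3+31=34
Best: 79 score.

79 score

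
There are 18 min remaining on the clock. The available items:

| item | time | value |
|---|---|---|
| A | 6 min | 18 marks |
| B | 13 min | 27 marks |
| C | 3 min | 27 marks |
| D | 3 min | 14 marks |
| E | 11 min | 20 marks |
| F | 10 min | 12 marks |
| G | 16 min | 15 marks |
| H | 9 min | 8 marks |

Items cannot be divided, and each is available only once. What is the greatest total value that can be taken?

Check high-value combinations within 18 min:
- C+D+E: time 3+3+11=17, value 27+14+20=61
- A+C+D: time 6+3+3=12, value 18+27+14=59
- B+C: time 13+3=16, value 27+27=54
- C+D+F: time 3+3+10=16, value 27+14+12=53
- A+C+H: time 6+3+9=18, value 18+27+8=53
Best: 61 marks.

61 marks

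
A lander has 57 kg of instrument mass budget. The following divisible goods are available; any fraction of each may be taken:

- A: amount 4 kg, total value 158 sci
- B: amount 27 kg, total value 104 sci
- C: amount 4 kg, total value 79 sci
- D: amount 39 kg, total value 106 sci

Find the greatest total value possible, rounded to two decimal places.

400.79

Take in order of value per unit:
- A (158/4 per unit): all 4 → value 158, running total 158.00
- C (79/4 per unit): all 4 → value 79, running total 237.00
- B (104/27 per unit): all 27 → value 104, running total 341.00
- D (106/39 per unit): 22 of 39 → value 22×106/39 = 59.7949, running total 400.79
Total 400.79.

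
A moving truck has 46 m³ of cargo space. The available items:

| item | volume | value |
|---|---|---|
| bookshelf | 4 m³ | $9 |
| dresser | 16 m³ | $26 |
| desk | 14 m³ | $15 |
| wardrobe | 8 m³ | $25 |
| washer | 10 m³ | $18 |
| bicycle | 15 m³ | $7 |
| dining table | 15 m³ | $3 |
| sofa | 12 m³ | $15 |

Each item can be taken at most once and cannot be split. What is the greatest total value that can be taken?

$84

Check high-value combinations within 46 m³:
- dresser+wardrobe+washer+sofa: volume 16+8+10+12=46, value 26+25+18+15=84
- bookshelf+dresser+wardrobe+washer: volume 4+16+8+10=38, value 9+26+25+18=78
- bookshelf+dresser+wardrobe+sofa: volume 4+16+8+12=40, value 9+26+25+15=75
- bookshelf+dresser+desk+wardrobe: volume 4+16+14+8=42, value 9+26+15+25=75
- desk+wardrobe+washer+sofa: volume 14+8+10+12=44, value 15+25+18+15=73
Best: $84.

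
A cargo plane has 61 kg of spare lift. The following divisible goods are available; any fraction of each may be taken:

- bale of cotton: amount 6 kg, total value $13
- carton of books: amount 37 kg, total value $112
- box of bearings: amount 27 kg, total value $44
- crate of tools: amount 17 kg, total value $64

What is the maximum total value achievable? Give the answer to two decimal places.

190.63

Take in order of value per unit:
- crate of tools (64/17 per unit): all 17 → value 64, running total 64.00
- carton of books (112/37 per unit): all 37 → value 112, running total 176.00
- bale of cotton (13/6 per unit): all 6 → value 13, running total 189.00
- box of bearings (44/27 per unit): 1 of 27 → value 1×44/27 = 1.6296, running total 190.63
Total 190.63.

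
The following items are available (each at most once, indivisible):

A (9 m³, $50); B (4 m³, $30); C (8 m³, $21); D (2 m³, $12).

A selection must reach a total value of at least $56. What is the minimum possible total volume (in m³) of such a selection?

Subsets with value ≥ 56, sorted by total volume:
- A+D: volume 11, value 62
- A+B: volume 13, value 80
Minimum volume: 11 m³.

11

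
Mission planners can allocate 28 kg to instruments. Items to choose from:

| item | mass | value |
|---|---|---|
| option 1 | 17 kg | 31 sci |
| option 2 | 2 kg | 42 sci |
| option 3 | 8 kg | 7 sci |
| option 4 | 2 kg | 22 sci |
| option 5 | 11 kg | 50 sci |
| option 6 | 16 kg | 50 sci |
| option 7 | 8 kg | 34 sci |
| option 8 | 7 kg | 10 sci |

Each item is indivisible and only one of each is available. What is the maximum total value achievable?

Check high-value combinations within 28 kg:
- option 2+option 4+option 5+option 7: mass 2+2+11+8=23, value 42+22+50+34=148
- option 2+option 4+option 6+option 7: mass 2+2+16+8=28, value 42+22+50+34=148
- option 2+option 5+option 7+option 8: mass 2+11+8+7=28, value 42+50+34+10=136
- option 2+option 5+option 7: mass 2+11+8=21, value 42+50+34=126
- option 2+option 6+option 7: mass 2+16+8=26, value 42+50+34=126
Best: 148 sci.

148 sci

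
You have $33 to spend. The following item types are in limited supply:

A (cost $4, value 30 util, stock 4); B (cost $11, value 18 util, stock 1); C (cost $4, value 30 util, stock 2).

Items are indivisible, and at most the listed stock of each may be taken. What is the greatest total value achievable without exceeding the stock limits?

Top feasible selections:
- 4×A + 2×C: cost 24, value 180
- 3×A + 1×B + 2×C: cost 31, value 168
- 4×A + 1×B + 1×C: cost 31, value 168
- 3×A + 2×C: cost 20, value 150
Best: 180 util.

180 util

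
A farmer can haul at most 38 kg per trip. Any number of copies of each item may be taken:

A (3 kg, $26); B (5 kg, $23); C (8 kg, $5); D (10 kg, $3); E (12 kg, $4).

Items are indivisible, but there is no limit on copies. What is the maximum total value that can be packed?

Best value-per-unit is A at 26/3, and filling with it alone uses weight 12×3=36. No mix of the others beats 12×26 = 312.

$312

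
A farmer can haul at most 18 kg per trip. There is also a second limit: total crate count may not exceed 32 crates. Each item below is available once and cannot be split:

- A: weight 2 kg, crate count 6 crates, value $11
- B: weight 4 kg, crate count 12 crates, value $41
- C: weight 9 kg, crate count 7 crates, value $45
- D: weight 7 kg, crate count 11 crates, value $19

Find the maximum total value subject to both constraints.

$97

Feasible sets respecting both limits:
- A+B+C: weight 15, crate count 25, value 97
- B+C: weight 13, crate count 19, value 86
- A+C+D: weight 18, crate count 24, value 75
- A+B+D: weight 13, crate count 29, value 71
Best: $97.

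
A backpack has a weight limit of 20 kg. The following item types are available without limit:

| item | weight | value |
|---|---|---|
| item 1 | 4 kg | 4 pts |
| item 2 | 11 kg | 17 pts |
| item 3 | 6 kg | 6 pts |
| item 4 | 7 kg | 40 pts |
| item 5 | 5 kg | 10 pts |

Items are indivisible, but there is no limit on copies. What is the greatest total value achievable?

90 pts

Best value-per-unit is item 4 at 40/7; filling with it alone gives 2×40 = 80.
Optimal mix: 2×item 4 + 1×item 5 → weight 19, value 90.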